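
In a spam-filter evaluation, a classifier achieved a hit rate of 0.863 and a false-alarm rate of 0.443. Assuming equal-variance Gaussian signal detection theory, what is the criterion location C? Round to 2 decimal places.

z(H) = z(0.863) = 1.094
z(FA) = z(0.443) = -0.143
c = −½·[z(H) + z(FA)] = −0.5 × (1.094 + (-0.143)) = -0.4755

C = -0.48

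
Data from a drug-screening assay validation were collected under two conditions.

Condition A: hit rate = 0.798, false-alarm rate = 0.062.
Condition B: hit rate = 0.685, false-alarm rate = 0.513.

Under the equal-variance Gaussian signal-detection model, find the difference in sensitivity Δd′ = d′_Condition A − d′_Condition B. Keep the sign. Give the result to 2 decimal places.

Condition A: z(0.798) = 0.834, z(0.062) = -1.538, d' = 2.372
Condition B: z(0.685) = 0.482, z(0.513) = 0.033, d' = 0.449
Δd' = d'_Condition A − d'_Condition B = 2.372 − 0.449 = 1.923
Condition A has the higher sensitivity.

Δd′ = 1.92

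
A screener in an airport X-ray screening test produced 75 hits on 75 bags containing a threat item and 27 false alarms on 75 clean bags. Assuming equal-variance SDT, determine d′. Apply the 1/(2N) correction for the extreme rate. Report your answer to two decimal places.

The hit rate is 75/75 = 1, so apply the 1/(2N) correction: H → 1 − 1/(2·75) = 0.99333.
z(H) = z(0.99333) = 2.475
z(FA) = z(0.36000) = -0.358
d' = 2.475 − (-0.358) = 2.833

d′ = 2.83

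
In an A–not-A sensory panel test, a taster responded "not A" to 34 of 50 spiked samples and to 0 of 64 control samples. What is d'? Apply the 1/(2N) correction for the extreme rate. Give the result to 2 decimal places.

The false-alarm rate is 0/64 = 0, so apply the 1/(2N) correction: FA → 1/(2·64) = 0.00781.
z(H) = z(0.68000) = 0.468
z(FA) = z(0.00781) = -2.418
d' = 0.468 − (-2.418) = 2.886

d' = 2.89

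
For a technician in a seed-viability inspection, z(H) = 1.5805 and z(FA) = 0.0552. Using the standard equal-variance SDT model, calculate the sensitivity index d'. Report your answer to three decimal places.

d' = 1.525

d' = z(H) − z(FA) = 1.5805 − 0.0552 = 1.5253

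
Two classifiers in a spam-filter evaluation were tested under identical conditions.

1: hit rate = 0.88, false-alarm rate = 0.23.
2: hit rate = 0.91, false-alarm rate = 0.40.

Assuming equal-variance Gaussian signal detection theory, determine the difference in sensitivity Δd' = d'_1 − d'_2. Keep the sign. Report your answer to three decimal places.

1: z(0.88) = 1.1750, z(0.23) = -0.7388, d' = 1.9138
2: z(0.91) = 1.3408, z(0.40) = -0.2533, d' = 1.5941
Δd' = d'_1 − d'_2 = 1.9138 − 1.5941 = 0.3197
1 has the higher sensitivity.

Δd' = 0.320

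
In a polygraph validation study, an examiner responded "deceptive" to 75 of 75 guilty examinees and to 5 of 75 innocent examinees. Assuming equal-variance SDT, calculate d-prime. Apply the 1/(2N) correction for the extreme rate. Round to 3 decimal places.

d-prime = 3.976

The hit rate is 75/75 = 1, so apply the 1/(2N) correction: H → 1 − 1/(2·75) = 0.99333.
z(H) = z(0.99333) = 2.4746
z(FA) = z(0.06667) = -1.5011
d' = 2.4746 − (-1.5011) = 3.9757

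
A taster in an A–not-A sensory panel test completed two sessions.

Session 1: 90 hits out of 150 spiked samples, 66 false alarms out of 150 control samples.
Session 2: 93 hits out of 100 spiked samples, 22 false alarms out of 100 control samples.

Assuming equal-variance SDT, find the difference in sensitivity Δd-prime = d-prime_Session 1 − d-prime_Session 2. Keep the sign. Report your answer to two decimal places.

Δd-prime = -1.84

Session 1: z(0.6000) = 0.253, z(0.4400) = -0.151, d' = 0.404
Session 2: z(0.9300) = 1.476, z(0.2200) = -0.772, d' = 2.248
Δd' = d'_Session 1 − d'_Session 2 = 0.404 − 2.248 = -1.844
Session 2 has the higher sensitivity.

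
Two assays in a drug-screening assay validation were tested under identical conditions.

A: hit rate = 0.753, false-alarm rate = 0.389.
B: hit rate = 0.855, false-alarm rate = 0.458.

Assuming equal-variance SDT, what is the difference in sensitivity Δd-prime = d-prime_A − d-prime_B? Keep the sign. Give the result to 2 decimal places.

A: z(0.753) = 0.684, z(0.389) = -0.282, d' = 0.966
B: z(0.855) = 1.058, z(0.458) = -0.105, d' = 1.163
Δd' = d'_A − d'_B = 0.966 − 1.163 = -0.197
B has the higher sensitivity.

Δd-prime = -0.20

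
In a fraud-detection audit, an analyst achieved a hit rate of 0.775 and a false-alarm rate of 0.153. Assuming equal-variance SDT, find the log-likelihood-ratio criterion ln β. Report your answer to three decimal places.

z(H) = 0.7554
z(FA) = -1.0237
ln β = −½·[z(H)² − z(FA)²] = −0.5 × (0.5706 − 1.0480) = 0.2387

ln β = 0.239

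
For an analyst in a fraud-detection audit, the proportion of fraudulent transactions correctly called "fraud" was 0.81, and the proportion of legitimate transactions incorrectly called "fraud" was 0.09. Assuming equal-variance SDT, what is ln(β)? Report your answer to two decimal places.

ln β = 0.51

z(H) = 0.878
z(FA) = -1.341
ln β = −½·[z(H)² − z(FA)²] = −0.5 × (0.771 − 1.798) = 0.5135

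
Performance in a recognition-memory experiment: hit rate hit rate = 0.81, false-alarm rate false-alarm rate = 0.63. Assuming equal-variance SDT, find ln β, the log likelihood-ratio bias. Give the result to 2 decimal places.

z(H) = 0.878
z(FA) = 0.332
ln β = −½·[z(H)² − z(FA)²] = −0.5 × (0.771 − 0.110) = -0.3305

ln β = -0.33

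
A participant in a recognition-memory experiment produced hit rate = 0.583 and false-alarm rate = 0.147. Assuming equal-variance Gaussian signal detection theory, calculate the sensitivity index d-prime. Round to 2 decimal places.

d-prime = 1.26

Φ⁻¹(H) = Φ⁻¹(0.583) = 0.210
Φ⁻¹(FA) = Φ⁻¹(0.147) = -1.049
d' = z(H) − z(FA) = 0.210 − (-1.049) = 1.259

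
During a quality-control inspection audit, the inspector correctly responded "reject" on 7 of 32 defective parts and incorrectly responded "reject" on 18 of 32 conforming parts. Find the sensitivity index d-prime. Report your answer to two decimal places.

H = 7/32 = 0.2188
FA = 18/32 = 0.5625
Φ⁻¹(H) = Φ⁻¹(0.2188) = -0.776
Φ⁻¹(FA) = Φ⁻¹(0.5625) = 0.157
d' = z(H) − z(FA) = -0.776 − 0.157 = -0.933

d-prime = -0.93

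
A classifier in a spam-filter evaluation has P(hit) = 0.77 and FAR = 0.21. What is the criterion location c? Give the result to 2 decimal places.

c = 0.03

z(H) = 0.739
z(FA) = -0.806
c = −½·[z(H) + z(FA)] = −0.5 × (0.739 + (-0.806)) = 0.0335
c > 0: the classifier has a conservative response bias.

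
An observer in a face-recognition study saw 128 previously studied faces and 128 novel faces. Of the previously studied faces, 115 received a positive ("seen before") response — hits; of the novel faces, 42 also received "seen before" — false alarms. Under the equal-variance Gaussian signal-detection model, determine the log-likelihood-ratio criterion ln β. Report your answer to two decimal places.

H = 115/128 = 0.8984
FA = 42/128 = 0.3281
z(H) = z(0.8984) = 1.272
z(FA) = z(0.3281) = -0.445
ln β = −½·[z(H)² − z(FA)²] = −0.5 × (1.618 − 0.198) = -0.710

ln β = -0.71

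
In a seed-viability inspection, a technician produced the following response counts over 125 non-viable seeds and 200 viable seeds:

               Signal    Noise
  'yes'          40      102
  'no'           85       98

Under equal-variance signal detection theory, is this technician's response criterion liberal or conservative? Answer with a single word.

conservative

z(H) = -0.468, z(FA) = 0.025
c = −½·(z(H) + z(FA)) = 0.2215
c > 0 → conservative criterion (biased toward responding “no”).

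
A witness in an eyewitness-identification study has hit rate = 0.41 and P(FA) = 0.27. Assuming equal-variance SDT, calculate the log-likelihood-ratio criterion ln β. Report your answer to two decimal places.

Φ⁻¹(H) = Φ⁻¹(0.41) = -0.228
Φ⁻¹(FA) = Φ⁻¹(0.27) = -0.613
ln β = −½·[z(H)² − z(FA)²] = −0.5 × (0.052 − 0.376) = 0.162

ln β = 0.16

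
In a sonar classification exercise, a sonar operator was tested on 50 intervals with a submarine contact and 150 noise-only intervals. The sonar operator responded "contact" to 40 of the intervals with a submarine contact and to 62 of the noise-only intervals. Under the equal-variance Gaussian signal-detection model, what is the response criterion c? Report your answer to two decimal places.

c = -0.31

H = 40/50 = 0.8000
FA = 62/150 = 0.4133
Φ⁻¹(H) = Φ⁻¹(0.8000) = 0.8416
Φ⁻¹(FA) = Φ⁻¹(0.4133) = -0.2191
c = −½·[z(H) + z(FA)] = −0.5 × (0.8416 + (-0.2191)) = -0.31125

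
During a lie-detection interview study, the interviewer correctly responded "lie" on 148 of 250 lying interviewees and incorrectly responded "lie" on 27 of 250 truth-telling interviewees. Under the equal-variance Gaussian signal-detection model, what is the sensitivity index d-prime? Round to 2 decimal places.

H = 148/250 = 0.5920
FA = 27/250 = 0.1080
z(0.5920) = 0.2327, z(0.1080) = -1.2372
d' = z(H) − z(FA) = 0.2327 − (-1.2372) = 1.4699

d-prime = 1.47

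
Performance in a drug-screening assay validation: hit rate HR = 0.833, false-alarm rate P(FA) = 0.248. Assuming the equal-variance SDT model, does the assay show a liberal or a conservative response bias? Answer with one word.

liberal

z(H) = 0.966, z(FA) = -0.681
c = −½·(z(H) + z(FA)) = -0.1425
c < 0 → liberal criterion (biased toward responding “yes”).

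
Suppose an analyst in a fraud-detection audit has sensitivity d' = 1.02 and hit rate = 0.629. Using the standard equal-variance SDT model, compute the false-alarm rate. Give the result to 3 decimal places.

false-alarm rate = 0.245

z(hit rate) = z(0.629) = 0.3292
z(FA) = z(H) − d' = 0.3292 − 1.02 = -0.6908
false-alarm rate = Φ(-0.6908) = 0.2448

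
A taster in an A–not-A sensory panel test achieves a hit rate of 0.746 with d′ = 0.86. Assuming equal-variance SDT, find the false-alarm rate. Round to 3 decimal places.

z(hit rate) = z(0.746) = 0.6620
z(FA) = z(H) − d' = 0.6620 − 0.86 = -0.1980
false-alarm rate = Φ(-0.1980) = 0.4215

false-alarm rate = 0.422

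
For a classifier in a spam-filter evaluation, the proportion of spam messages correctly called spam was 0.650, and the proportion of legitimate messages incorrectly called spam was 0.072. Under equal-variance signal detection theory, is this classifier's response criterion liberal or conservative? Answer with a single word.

z(H) = 0.385, z(FA) = -1.461
c = −½·(z(H) + z(FA)) = 0.538
c > 0 → conservative criterion (biased toward responding “no”).

conservative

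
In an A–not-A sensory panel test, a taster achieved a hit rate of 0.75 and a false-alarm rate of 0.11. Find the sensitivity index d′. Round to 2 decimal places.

Φ⁻¹(0.75) = 0.6745, Φ⁻¹(0.11) = -1.2265
d' = z(H) − z(FA) = 0.6745 − (-1.2265) = 1.9010

d′ = 1.90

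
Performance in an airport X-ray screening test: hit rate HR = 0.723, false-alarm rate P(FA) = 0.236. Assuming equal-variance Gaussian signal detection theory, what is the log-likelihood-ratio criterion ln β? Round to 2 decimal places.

Φ⁻¹(H) = 0.592
Φ⁻¹(FA) = -0.719
ln β = −½·[z(H)² − z(FA)²] = −0.5 × (0.350 − 0.517) = 0.0835

ln β = 0.08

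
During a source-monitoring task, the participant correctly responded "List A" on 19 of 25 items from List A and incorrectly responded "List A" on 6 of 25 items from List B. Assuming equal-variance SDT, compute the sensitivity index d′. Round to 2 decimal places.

H = 19/25 = 0.7600
FA = 6/25 = 0.2400
z(H) = 0.7063
z(FA) = -0.7063
d' = z(H) − z(FA) = 0.7063 − (-0.7063) = 1.4126

d′ = 1.41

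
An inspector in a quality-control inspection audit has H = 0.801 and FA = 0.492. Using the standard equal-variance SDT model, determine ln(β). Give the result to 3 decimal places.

z(H) = z(0.801) = 0.8452
z(FA) = z(0.492) = -0.0201
ln β = −½·[z(H)² − z(FA)²] = −0.5 × (0.7144 − 0.0004) = -0.3570

ln β = -0.357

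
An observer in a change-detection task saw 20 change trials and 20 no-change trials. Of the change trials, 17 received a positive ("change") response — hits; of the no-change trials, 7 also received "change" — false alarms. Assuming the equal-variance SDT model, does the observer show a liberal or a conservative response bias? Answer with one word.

z(H) = 1.036, z(FA) = -0.385
c = −½·(z(H) + z(FA)) = -0.3255
c < 0 → liberal criterion (biased toward responding “yes”).

liberal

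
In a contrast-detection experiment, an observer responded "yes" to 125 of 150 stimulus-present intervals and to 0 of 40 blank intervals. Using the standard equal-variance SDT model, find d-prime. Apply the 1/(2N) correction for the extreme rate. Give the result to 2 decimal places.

d-prime = 3.21

The false-alarm rate is 0/40 = 0, so apply the 1/(2N) correction: FA → 1/(2·40) = 0.01250.
z(H) = z(0.83333) = 0.967
z(FA) = z(0.01250) = -2.241
d' = 0.967 − (-2.241) = 3.208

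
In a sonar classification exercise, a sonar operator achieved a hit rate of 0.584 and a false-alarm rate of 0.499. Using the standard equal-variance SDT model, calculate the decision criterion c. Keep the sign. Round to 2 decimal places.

c = -0.10

z(0.584) = 0.2121, z(0.499) = -0.0025
c = −½·[z(H) + z(FA)] = −0.5 × (0.2121 + (-0.0025)) = -0.1048
c < 0: the sonar operator has a liberal response bias.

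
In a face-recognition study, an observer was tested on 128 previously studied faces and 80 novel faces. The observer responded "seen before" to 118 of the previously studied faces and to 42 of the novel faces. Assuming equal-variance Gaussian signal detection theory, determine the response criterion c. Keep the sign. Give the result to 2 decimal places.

H = 118/128 = 0.9219
FA = 42/80 = 0.5250
Φ⁻¹(H) = Φ⁻¹(0.9219) = 1.418
Φ⁻¹(FA) = Φ⁻¹(0.5250) = 0.063
c = −½·[z(H) + z(FA)] = −0.5 × (1.418 + 0.063) = -0.7405

c = -0.74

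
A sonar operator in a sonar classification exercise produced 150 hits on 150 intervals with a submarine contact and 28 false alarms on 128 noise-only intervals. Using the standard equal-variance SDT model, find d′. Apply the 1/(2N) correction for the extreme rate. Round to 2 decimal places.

d′ = 3.49

The hit rate is 150/150 = 1, so apply the 1/(2N) correction: H → 1 − 1/(2·150) = 0.99667.
z(H) = z(0.99667) = 2.713
z(FA) = z(0.21875) = -0.776
d' = 2.713 − (-0.776) = 3.489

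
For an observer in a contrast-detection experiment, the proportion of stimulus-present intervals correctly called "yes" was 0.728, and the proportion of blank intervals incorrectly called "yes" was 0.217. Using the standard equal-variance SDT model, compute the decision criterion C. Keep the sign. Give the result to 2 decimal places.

z(H) = z(0.728) = 0.607
z(FA) = z(0.217) = -0.782
c = −½·[z(H) + z(FA)] = −0.5 × (0.607 + (-0.782)) = 0.0875

C = 0.09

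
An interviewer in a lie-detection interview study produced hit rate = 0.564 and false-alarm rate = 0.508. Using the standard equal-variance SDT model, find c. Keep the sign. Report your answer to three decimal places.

c = -0.091

Φ⁻¹(H) = Φ⁻¹(0.564) = 0.1611
Φ⁻¹(FA) = Φ⁻¹(0.508) = 0.0201
c = −½·[z(H) + z(FA)] = −0.5 × (0.1611 + 0.0201) = -0.0906
c < 0: the interviewer has a liberal response bias.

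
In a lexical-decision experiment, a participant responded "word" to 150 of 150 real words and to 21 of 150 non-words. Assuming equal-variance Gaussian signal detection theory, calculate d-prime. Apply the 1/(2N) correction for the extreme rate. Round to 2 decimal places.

The hit rate is 150/150 = 1, so apply the 1/(2N) correction: H → 1 − 1/(2·150) = 0.99667.
z(H) = z(0.99667) = 2.713
z(FA) = z(0.14000) = -1.080
d' = 2.713 − (-1.080) = 3.793

d-prime = 3.79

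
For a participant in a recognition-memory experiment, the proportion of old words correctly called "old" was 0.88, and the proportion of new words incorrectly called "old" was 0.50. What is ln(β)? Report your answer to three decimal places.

z(0.88) = 1.1750, z(0.50) = 0.0000
ln β = −½·[z(H)² − z(FA)²] = −0.5 × (1.3806 − 0.0000) = -0.6903

ln β = -0.690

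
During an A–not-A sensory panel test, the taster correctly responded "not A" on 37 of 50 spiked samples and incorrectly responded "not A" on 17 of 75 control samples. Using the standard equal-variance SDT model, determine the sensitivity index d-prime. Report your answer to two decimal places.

d-prime = 1.39

H = 37/50 = 0.7400
FA = 17/75 = 0.2267
z(H) = 0.643
z(FA) = -0.750
d' = z(H) − z(FA) = 0.643 − (-0.750) = 1.393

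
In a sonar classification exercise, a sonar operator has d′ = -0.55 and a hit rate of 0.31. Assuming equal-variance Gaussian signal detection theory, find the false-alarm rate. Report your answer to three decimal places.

z(hit rate) = z(0.31) = -0.4959
z(FA) = z(H) − d' = -0.4959 − (-0.55) = 0.0541
false-alarm rate = Φ(0.0541) = 0.5216

false-alarm rate = 0.522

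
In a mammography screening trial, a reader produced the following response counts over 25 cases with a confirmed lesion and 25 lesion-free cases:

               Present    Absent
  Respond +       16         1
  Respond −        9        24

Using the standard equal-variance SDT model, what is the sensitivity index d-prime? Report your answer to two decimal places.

H = 16/25 = 0.6400
FA = 1/25 = 0.0400
z(0.6400) = 0.3585, z(0.0400) = -1.7507
d' = z(H) − z(FA) = 0.3585 − (-1.7507) = 2.1092

d-prime = 2.11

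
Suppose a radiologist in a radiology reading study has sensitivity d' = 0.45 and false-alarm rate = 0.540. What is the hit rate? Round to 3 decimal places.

z(false-alarm rate) = z(0.540) = 0.1004
z(H) = z(FA) + d' = 0.1004 + 0.45 = 0.5504
hit rate = Φ(0.5504) = 0.7090

hit rate = 0.709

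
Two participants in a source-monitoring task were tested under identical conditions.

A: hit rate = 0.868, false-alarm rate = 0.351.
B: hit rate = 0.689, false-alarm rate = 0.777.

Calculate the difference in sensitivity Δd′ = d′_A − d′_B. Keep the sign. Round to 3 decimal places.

A: z(0.868) = 1.1170, z(0.351) = -0.3826, d' = 1.4996
B: z(0.689) = 0.4930, z(0.777) = 0.7621, d' = -0.2691
Δd' = d'_A − d'_B = 1.4996 − (-0.2691) = 1.7687
A has the higher sensitivity.

Δd′ = 1.769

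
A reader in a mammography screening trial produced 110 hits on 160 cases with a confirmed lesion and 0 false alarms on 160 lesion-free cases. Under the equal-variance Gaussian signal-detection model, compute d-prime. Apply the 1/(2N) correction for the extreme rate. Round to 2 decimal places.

The false-alarm rate is 0/160 = 0, so apply the 1/(2N) correction: FA → 1/(2·160) = 0.00313.
z(H) = z(0.68750) = 0.489
z(FA) = z(0.00313) = -2.734
d' = 0.489 − (-2.734) = 3.223

d-prime = 3.22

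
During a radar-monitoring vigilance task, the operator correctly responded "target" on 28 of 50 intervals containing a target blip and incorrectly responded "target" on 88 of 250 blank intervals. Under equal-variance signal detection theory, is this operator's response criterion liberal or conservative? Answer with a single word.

z(H) = 0.151, z(FA) = -0.380
c = −½·(z(H) + z(FA)) = 0.1145
c > 0 → conservative criterion (biased toward responding “no”).

conservative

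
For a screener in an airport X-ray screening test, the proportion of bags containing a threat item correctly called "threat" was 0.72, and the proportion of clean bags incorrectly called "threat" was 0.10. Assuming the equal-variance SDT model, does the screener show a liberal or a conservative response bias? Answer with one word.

z(H) = 0.583, z(FA) = -1.282
c = −½·(z(H) + z(FA)) = 0.3495
c > 0 → conservative criterion (biased toward responding “no”).

conservative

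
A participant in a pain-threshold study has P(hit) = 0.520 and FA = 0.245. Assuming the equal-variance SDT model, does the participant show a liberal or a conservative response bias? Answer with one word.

z(H) = 0.050, z(FA) = -0.690
c = −½·(z(H) + z(FA)) = 0.320
c > 0 → conservative criterion (biased toward responding “no”).

conservative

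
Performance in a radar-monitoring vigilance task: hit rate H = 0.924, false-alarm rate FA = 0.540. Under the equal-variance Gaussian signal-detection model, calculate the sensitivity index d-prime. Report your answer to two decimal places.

z(H) = z(0.924) = 1.433
z(FA) = z(0.540) = 0.100
d' = z(H) − z(FA) = 1.433 − 0.100 = 1.333

d-prime = 1.33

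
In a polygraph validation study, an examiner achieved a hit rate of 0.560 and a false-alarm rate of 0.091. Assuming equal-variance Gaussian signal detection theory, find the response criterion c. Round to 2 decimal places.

c = 0.59

z(H) = z(0.560) = 0.1510
z(FA) = z(0.091) = -1.3346
c = −½·[z(H) + z(FA)] = −0.5 × (0.1510 + (-1.3346)) = 0.5918
c > 0: the examiner has a conservative response bias.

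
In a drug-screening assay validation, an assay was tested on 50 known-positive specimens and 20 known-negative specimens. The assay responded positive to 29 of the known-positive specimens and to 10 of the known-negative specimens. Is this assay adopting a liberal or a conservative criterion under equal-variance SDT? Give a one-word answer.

z(H) = 0.202, z(FA) = 0.000
c = −½·(z(H) + z(FA)) = -0.101
c < 0 → liberal criterion (biased toward responding “yes”).

liberal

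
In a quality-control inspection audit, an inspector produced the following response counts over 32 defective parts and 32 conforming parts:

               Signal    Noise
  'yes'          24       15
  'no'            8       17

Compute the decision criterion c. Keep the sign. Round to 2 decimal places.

c = -0.30

H = 24/32 = 0.7500
FA = 15/32 = 0.4688
z(H) = z(0.7500) = 0.6745
z(FA) = z(0.4688) = -0.0783
c = −½·[z(H) + z(FA)] = −0.5 × (0.6745 + (-0.0783)) = -0.2981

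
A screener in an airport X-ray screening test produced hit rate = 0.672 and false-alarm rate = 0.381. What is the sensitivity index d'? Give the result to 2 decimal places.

d' = 0.75

z(H) = z(0.672) = 0.4454
z(FA) = z(0.381) = -0.3029
d' = z(H) − z(FA) = 0.4454 − (-0.3029) = 0.7483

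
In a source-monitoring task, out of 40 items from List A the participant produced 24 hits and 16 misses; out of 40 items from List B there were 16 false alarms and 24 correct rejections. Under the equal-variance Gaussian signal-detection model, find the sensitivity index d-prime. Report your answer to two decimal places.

d-prime = 0.51

H = 24/40 = 0.6000
FA = 16/40 = 0.4000
Φ⁻¹(0.6000) = 0.2533, Φ⁻¹(0.4000) = -0.2533
d' = z(H) − z(FA) = 0.2533 − (-0.2533) = 0.5066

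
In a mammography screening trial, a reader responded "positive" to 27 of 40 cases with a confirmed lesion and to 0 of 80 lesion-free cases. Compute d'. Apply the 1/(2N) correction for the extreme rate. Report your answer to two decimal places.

d' = 2.95

The false-alarm rate is 0/80 = 0, so apply the 1/(2N) correction: FA → 1/(2·80) = 0.00625.
z(H) = z(0.67500) = 0.454
z(FA) = z(0.00625) = -2.498
d' = 0.454 − (-2.498) = 2.952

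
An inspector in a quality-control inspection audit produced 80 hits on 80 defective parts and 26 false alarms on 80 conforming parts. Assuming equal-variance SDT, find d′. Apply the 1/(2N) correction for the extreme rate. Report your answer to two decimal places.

d′ = 2.95

The hit rate is 80/80 = 1, so apply the 1/(2N) correction: H → 1 − 1/(2·80) = 0.99375.
z(H) = z(0.99375) = 2.498
z(FA) = z(0.32500) = -0.454
d' = 2.498 − (-0.454) = 2.952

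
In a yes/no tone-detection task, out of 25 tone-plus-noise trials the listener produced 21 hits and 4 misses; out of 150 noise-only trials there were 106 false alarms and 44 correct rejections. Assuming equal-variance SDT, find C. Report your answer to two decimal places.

H = 21/25 = 0.8400
FA = 106/150 = 0.7067
z(0.8400) = 0.994, z(0.7067) = 0.544
c = −½·[z(H) + z(FA)] = −0.5 × (0.994 + 0.544) = -0.769

C = -0.77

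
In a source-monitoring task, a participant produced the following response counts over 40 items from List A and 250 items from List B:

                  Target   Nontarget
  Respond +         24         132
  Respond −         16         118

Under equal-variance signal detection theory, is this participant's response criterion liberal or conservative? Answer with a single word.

liberal

z(H) = 0.253, z(FA) = 0.070
c = −½·(z(H) + z(FA)) = -0.1615
c < 0 → liberal criterion (biased toward responding “yes”).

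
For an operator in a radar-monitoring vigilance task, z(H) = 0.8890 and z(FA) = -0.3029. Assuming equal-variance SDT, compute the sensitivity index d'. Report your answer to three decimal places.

d' = 1.192

d' = z(H) − z(FA) = 0.8890 − (-0.3029) = 1.1919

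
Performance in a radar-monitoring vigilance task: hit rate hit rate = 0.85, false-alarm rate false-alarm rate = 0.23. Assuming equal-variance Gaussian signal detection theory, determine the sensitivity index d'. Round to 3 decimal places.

d' = 1.775

z(H) = z(0.85) = 1.0364
z(FA) = z(0.23) = -0.7388
d' = z(H) − z(FA) = 1.0364 − (-0.7388) = 1.7752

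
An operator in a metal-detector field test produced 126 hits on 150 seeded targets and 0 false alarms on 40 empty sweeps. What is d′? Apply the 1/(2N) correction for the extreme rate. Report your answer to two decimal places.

The false-alarm rate is 0/40 = 0, so apply the 1/(2N) correction: FA → 1/(2·40) = 0.01250.
z(H) = z(0.84000) = 0.994
z(FA) = z(0.01250) = -2.241
d' = 0.994 − (-2.241) = 3.235

d′ = 3.24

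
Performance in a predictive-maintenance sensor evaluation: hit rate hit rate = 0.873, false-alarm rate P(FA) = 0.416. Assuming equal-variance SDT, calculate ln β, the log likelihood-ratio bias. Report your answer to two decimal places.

ln β = -0.63

Φ⁻¹(H) = Φ⁻¹(0.873) = 1.141
Φ⁻¹(FA) = Φ⁻¹(0.416) = -0.212
ln β = −½·[z(H)² − z(FA)²] = −0.5 × (1.302 − 0.045) = -0.6285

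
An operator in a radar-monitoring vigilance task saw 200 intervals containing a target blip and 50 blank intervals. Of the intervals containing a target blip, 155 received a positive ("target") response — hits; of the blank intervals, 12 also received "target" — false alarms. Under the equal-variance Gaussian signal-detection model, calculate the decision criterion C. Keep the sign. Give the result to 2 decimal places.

C = -0.02

H = 155/200 = 0.7750
FA = 12/50 = 0.2400
z(H) = z(0.7750) = 0.7554
z(FA) = z(0.2400) = -0.7063
c = −½·[z(H) + z(FA)] = −0.5 × (0.7554 + (-0.7063)) = -0.02455
c < 0: the operator has a liberal response bias.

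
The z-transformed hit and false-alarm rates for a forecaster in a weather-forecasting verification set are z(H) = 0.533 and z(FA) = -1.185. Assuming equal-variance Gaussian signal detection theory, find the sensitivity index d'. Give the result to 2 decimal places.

d' = 1.72

d' = z(H) − z(FA) = 0.533 − (-1.185) = 1.718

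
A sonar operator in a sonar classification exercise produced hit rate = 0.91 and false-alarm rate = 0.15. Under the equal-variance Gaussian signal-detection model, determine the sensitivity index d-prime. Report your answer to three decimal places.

Φ⁻¹(H) = Φ⁻¹(0.91) = 1.3408
Φ⁻¹(FA) = Φ⁻¹(0.15) = -1.0364
d' = z(H) − z(FA) = 1.3408 − (-1.0364) = 2.3772

d-prime = 2.377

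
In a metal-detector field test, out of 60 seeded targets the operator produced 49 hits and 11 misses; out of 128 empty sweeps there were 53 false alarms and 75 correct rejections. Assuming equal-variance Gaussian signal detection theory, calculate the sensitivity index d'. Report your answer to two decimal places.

d' = 1.12

H = 49/60 = 0.8167
FA = 53/128 = 0.4141
z(H) = z(0.8167) = 0.9029
z(FA) = z(0.4141) = -0.2170
d' = z(H) − z(FA) = 0.9029 − (-0.2170) = 1.1199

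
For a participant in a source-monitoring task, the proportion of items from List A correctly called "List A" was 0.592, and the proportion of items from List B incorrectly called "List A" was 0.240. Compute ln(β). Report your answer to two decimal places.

z(H) = 0.233
z(FA) = -0.706
ln β = −½·[z(H)² − z(FA)²] = −0.5 × (0.054 − 0.498) = 0.222

ln β = 0.22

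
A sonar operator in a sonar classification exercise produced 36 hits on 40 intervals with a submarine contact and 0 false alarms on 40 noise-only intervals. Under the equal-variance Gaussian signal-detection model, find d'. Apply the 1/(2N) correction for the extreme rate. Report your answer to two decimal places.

d' = 3.52

The false-alarm rate is 0/40 = 0, so apply the 1/(2N) correction: FA → 1/(2·40) = 0.01250.
z(H) = z(0.90000) = 1.282
z(FA) = z(0.01250) = -2.241
d' = 1.282 − (-2.241) = 3.523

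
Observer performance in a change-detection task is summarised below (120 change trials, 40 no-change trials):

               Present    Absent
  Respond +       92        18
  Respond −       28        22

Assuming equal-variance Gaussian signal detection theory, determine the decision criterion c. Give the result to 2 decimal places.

c = -0.30

H = 92/120 = 0.7667
FA = 18/40 = 0.4500
z(H) = 0.728
z(FA) = -0.126
c = −½·[z(H) + z(FA)] = −0.5 × (0.728 + (-0.126)) = -0.301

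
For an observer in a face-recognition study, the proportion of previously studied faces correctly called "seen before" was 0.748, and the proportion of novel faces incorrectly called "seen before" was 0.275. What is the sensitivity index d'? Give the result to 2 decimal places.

d' = 1.27

z(0.748) = 0.668, z(0.275) = -0.598
d' = z(H) − z(FA) = 0.668 − (-0.598) = 1.266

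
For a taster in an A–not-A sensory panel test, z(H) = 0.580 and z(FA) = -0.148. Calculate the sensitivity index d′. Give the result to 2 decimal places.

d′ = 0.73

d' = z(H) − z(FA) = 0.580 − (-0.148) = 0.728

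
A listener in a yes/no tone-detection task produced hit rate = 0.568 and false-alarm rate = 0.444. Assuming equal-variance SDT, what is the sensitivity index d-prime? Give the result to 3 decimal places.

d-prime = 0.312

z(0.568) = 0.1713, z(0.444) = -0.1408
d' = z(H) − z(FA) = 0.1713 − (-0.1408) = 0.3121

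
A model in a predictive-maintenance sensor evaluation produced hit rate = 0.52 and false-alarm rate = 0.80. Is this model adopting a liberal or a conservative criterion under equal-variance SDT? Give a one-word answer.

z(H) = 0.050, z(FA) = 0.842
c = −½·(z(H) + z(FA)) = -0.446
c < 0 → liberal criterion (biased toward responding “yes”).

liberal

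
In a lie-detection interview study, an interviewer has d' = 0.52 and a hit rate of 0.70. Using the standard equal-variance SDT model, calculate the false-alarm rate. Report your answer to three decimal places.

z(hit rate) = z(0.70) = 0.5244
z(FA) = z(H) − d' = 0.5244 − 0.52 = 0.0044
false-alarm rate = Φ(0.0044) = 0.5018

false-alarm rate = 0.502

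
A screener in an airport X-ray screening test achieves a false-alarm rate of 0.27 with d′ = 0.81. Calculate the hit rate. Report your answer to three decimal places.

z(false-alarm rate) = z(0.27) = -0.6128
z(H) = z(FA) + d' = -0.6128 + 0.81 = 0.1972
hit rate = Φ(0.1972) = 0.5782

hit rate = 0.578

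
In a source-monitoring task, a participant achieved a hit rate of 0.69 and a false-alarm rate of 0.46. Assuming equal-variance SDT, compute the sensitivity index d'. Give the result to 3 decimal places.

d' = 0.596

z(H) = 0.4959
z(FA) = -0.1004
d' = z(H) − z(FA) = 0.4959 − (-0.1004) = 0.5963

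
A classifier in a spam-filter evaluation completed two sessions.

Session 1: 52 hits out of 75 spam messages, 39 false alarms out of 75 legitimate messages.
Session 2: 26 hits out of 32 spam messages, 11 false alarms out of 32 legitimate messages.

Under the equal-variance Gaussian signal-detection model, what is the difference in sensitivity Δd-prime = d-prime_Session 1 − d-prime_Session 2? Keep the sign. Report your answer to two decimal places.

Session 1: z(0.6933) = 0.505, z(0.5200) = 0.050, d' = 0.455
Session 2: z(0.8125) = 0.887, z(0.3438) = -0.402, d' = 1.289
Δd' = d'_Session 1 − d'_Session 2 = 0.455 − 1.289 = -0.834
Session 2 has the higher sensitivity.

Δd-prime = -0.83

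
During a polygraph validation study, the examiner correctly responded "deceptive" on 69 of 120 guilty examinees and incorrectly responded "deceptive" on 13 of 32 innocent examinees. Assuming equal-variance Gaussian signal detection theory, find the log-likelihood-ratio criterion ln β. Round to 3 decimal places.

H = 69/120 = 0.5750
FA = 13/32 = 0.4062
z(0.5750) = 0.1891, z(0.4062) = -0.2373
ln β = −½·[z(H)² − z(FA)²] = −0.5 × (0.0358 − 0.0563) = 0.01025

ln β = 0.010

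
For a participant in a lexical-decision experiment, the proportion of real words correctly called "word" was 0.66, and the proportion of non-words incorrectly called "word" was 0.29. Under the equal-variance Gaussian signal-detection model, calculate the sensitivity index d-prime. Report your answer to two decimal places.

z(0.66) = 0.4125, z(0.29) = -0.5534
d' = z(H) − z(FA) = 0.4125 − (-0.5534) = 0.9659

d-prime = 0.97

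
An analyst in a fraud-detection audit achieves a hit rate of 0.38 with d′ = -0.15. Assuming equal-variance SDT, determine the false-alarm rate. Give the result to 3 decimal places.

false-alarm rate = 0.438

z(hit rate) = z(0.38) = -0.3055
z(FA) = z(H) − d' = -0.3055 − (-0.15) = -0.1555
false-alarm rate = Φ(-0.1555) = 0.4382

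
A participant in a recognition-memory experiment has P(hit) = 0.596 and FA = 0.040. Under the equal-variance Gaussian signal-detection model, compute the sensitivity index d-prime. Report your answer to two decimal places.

z(H) = 0.2430
z(FA) = -1.7507
d' = z(H) − z(FA) = 0.2430 − (-1.7507) = 1.9937

d-prime = 1.99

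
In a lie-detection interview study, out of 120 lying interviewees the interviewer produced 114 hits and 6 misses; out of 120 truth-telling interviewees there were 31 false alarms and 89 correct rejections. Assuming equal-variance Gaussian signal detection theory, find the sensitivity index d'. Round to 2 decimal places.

H = 114/120 = 0.9500
FA = 31/120 = 0.2583
Φ⁻¹(H) = Φ⁻¹(0.9500) = 1.645
Φ⁻¹(FA) = Φ⁻¹(0.2583) = -0.649
d' = z(H) − z(FA) = 1.645 − (-0.649) = 2.294

d' = 2.29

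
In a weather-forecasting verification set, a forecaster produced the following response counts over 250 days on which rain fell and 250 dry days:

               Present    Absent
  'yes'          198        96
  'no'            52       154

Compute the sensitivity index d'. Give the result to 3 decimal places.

d' = 1.108

H = 198/250 = 0.7920
FA = 96/250 = 0.3840
z(H) = z(0.7920) = 0.8134
z(FA) = z(0.3840) = -0.2950
d' = z(H) − z(FA) = 0.8134 − (-0.2950) = 1.1084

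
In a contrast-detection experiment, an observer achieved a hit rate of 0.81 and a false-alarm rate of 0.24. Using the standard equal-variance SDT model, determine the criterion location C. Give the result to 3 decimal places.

z(H) = z(0.81) = 0.8779
z(FA) = z(0.24) = -0.7063
c = −½·[z(H) + z(FA)] = −0.5 × (0.8779 + (-0.7063)) = -0.0858

C = -0.086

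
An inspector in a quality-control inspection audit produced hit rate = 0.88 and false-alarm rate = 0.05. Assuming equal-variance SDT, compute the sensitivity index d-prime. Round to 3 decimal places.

z(H) = z(0.88) = 1.1750
z(FA) = z(0.05) = -1.6449
d' = z(H) − z(FA) = 1.1750 − (-1.6449) = 2.8199

d-prime = 2.820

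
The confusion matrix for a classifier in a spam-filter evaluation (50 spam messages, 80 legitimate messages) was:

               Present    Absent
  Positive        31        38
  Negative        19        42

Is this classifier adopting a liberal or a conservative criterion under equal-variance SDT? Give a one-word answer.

liberal

z(H) = 0.305, z(FA) = -0.063
c = −½·(z(H) + z(FA)) = -0.121
c < 0 → liberal criterion (biased toward responding “yes”).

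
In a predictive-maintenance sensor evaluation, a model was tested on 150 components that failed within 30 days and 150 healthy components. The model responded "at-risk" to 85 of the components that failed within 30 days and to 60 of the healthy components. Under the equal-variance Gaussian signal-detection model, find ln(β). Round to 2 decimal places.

H = 85/150 = 0.5667
FA = 60/150 = 0.4000
z(H) = z(0.5667) = 0.168
z(FA) = z(0.4000) = -0.253
ln β = −½·[z(H)² − z(FA)²] = −0.5 × (0.028 − 0.064) = 0.018

ln β = 0.02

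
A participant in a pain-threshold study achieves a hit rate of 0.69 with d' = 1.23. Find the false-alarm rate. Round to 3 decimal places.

false-alarm rate = 0.231

z(hit rate) = z(0.69) = 0.4959
z(FA) = z(H) − d' = 0.4959 − 1.23 = -0.7341
false-alarm rate = Φ(-0.7341) = 0.2314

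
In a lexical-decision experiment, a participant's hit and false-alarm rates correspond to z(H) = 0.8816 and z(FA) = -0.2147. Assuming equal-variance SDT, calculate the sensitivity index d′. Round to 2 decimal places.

d′ = 1.10

d' = z(H) − z(FA) = 0.8816 − (-0.2147) = 1.0963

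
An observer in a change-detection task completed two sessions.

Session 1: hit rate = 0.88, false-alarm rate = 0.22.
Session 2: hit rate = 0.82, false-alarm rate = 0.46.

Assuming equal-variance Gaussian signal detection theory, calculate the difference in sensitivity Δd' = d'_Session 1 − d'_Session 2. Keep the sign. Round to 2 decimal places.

Δd' = 0.93

Session 1: z(0.88) = 1.175, z(0.22) = -0.772, d' = 1.947
Session 2: z(0.82) = 0.915, z(0.46) = -0.100, d' = 1.015
Δd' = d'_Session 1 − d'_Session 2 = 1.947 − 1.015 = 0.932
Session 1 has the higher sensitivity.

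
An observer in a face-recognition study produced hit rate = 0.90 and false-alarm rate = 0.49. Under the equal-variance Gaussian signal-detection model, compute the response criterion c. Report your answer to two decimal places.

c = -0.63

z(H) = z(0.90) = 1.2816
z(FA) = z(0.49) = -0.0251
c = −½·[z(H) + z(FA)] = −0.5 × (1.2816 + (-0.0251)) = -0.62825
c < 0: the observer has a liberal response bias.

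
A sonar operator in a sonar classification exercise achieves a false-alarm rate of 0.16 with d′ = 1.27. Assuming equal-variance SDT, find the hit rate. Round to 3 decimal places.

hit rate = 0.609

z(false-alarm rate) = z(0.16) = -0.9945
z(H) = z(FA) + d' = -0.9945 + 1.27 = 0.2755
hit rate = Φ(0.2755) = 0.6085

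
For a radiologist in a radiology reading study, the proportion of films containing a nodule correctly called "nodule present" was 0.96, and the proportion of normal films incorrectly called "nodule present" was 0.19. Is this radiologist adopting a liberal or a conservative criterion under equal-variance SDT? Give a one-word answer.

z(H) = 1.751, z(FA) = -0.878
c = −½·(z(H) + z(FA)) = -0.4365
c < 0 → liberal criterion (biased toward responding “yes”).

liberal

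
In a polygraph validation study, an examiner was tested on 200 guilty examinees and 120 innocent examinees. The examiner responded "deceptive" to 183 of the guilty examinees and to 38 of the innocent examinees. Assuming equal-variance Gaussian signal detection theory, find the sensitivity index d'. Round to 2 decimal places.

d' = 1.85

H = 183/200 = 0.9150
FA = 38/120 = 0.3167
z(H) = z(0.9150) = 1.372
z(FA) = z(0.3167) = -0.477
d' = z(H) − z(FA) = 1.372 − (-0.477) = 1.849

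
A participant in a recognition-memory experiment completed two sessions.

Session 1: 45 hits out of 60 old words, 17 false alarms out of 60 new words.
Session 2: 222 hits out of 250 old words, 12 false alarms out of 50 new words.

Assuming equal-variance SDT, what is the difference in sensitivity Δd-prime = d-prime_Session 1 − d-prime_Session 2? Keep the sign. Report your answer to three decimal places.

Session 1: z(0.7500) = 0.6745, z(0.2833) = -0.5731, d' = 1.2476
Session 2: z(0.8880) = 1.2160, z(0.2400) = -0.7063, d' = 1.9223
Δd' = d'_Session 1 − d'_Session 2 = 1.2476 − 1.9223 = -0.6747
Session 2 has the higher sensitivity.

Δd-prime = -0.675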